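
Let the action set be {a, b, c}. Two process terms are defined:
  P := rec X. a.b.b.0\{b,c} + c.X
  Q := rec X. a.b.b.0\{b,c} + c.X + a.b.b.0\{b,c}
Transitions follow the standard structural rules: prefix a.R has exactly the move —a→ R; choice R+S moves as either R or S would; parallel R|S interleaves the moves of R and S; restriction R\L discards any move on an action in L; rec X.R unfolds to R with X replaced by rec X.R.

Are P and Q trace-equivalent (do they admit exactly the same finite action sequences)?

Reachable graph of P (4 states):
  m0 = rec X. a.b.b.0\{b,c} + c.X → ··a··> m1, ··c··> m0
  m1 = b.b.0\{b,c} → ··b··> m2
  m2 = b.0\{b,c} → ··b··> m3
  m3 = 0\{b,c} → (no moves)
Reachable graph of Q (4 states):
  n0 = rec X. a.b.b.0\{b,c} + c.X + a.b.b.0\{b,c} → ··a··> n1, ··c··> n0
  n1 = b.b.0\{b,c} → ··b··> n2
  n2 = b.0\{b,c} → ··b··> n3
  n3 = 0\{b,c} → (no moves)
Partition-refinement fixed point:
  B0 = {m0, n0}
  B1 = {m1, n1}
  B2 = {m2, n2}
  B3 = {m3, n3}
m0 ∈ B0, n0 ∈ B0 → same block
Bisimilar ⇒ trace-equivalent.

YES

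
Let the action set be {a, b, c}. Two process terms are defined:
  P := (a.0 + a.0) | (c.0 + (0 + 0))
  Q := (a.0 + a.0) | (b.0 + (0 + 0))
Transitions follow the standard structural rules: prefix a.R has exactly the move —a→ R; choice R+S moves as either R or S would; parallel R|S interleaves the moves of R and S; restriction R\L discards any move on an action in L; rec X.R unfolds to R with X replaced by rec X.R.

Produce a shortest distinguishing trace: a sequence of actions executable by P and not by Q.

c

Reachable graph of P (4 states):
  s0 = (a.0 + a.0) | (c.0 + (0 + 0)) has moves --a--▸ s1, --c--▸ s2
  s1 = 0 | (c.0 + (0 + 0)) has moves --c--▸ s3
  s2 = (a.0 + a.0) | 0 has moves --a--▸ s3
  s3 = 0 | 0 has moves (no moves)
Reachable graph of Q (4 states):
  t0 = (a.0 + a.0) | (b.0 + (0 + 0)) has moves --a--▸ t1, --b--▸ t2
  t1 = 0 | (b.0 + (0 + 0)) has moves --b--▸ t3
  t2 = (a.0 + a.0) | 0 has moves --a--▸ t3
  t3 = 0 | 0 has moves (no moves)
Executing c from P (initial set {s0}):
  step 1 (c): {s2}
  ✓ P
Executing c from Q (initial set {t0}):
  step 1 (c): ∅ (Q stuck)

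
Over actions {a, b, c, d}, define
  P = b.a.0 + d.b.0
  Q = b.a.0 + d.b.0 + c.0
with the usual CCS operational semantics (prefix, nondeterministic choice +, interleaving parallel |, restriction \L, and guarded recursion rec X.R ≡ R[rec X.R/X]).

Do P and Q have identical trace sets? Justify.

P's transition system — 4 states:
  u0 = b.a.0 + d.b.0 | =b=> u1, =d=> u2
  u1 = a.0 | =a=> u3
  u2 = b.0 | =b=> u3
  u3 = 0 | ·
Q's transition system — 4 states:
  v0 = b.a.0 + d.b.0 + c.0 | =b=> v1, =c=> v2, =d=> v3
  v1 = a.0 | =a=> v2
  v2 = 0 | ·
  v3 = b.0 | =b=> v2
Executing c from Q (initial set {v0}):
  after c @ step 1: {v2}
  — Q admits the full trace.
Executing c from P (initial set {u0}):
  after c @ step 1: ∅  — P cannot continue

NO — witness ⟨c⟩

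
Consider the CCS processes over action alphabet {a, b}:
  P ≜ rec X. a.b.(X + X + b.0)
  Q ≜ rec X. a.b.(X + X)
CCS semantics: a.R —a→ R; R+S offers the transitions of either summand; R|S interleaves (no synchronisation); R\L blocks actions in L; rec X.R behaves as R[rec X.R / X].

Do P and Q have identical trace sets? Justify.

traces(P) ≠ traces(Q) — witness ⟨abb⟩

Reachable graph of P (4 states):
  p0 = rec X. a.b.(X + X + b.0) :: —a→ p1
  p1 = b.((rec X. a.b.(X + X + b.0)) + (rec X. a.b.(X + X + b.0)) + b.0) :: —b→ p2
  p2 = (rec X. a.b.(X + X + b.0)) + (rec X. a.b.(X + X + b.0)) + b.0 :: —a→ p1, —b→ p3
  p3 = 0 :: deadlocked
Reachable graph of Q (3 states):
  q0 = rec X. a.b.(X + X) :: —a→ q1
  q1 = b.((rec X. a.b.(X + X)) + (rec X. a.b.(X + X))) :: —b→ q2
  q2 = (rec X. a.b.(X + X)) + (rec X. a.b.(X + X)) :: —a→ q1
Executing abb from P (initial set {p0}):
  [1] a ⇒ {p1}
  [2] b ⇒ {p2}
  [3] b ⇒ {p3}
  — P admits the full trace.
Executing abb from Q (initial set {q0}):
  [1] a ⇒ {q1}
  [2] b ⇒ {q2}
  [3] b ⇒ no successor for Q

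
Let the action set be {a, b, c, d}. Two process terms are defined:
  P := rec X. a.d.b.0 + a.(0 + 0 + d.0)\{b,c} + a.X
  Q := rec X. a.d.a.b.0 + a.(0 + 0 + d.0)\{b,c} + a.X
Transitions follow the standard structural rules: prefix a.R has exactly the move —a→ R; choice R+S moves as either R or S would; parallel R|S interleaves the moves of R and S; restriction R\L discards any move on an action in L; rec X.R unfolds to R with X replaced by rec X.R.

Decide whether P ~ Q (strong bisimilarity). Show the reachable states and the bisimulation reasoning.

P ≁ Q

P's transition system — 6 states:
  m0 = rec X. a.d.b.0 + a.(0 + 0 + d.0)\{b,c} + a.X has moves ··a··> m0, ··a··> m1, ··a··> m2
  m1 = (0 + 0 + d.0)\{b,c} has moves ··d··> m3
  m2 = d.b.0 has moves ··d··> m4
  m3 = 0\{b,c} has moves ∅
  m4 = b.0 has moves ··b··> m5
  m5 = 0 has moves ∅
Q's transition system — 7 states:
  n0 = rec X. a.d.a.b.0 + a.(0 + 0 + d.0)\{b,c} + a.X has moves ··a··> n0, ··a··> n1, ··a··> n2
  n1 = (0 + 0 + d.0)\{b,c} has moves ··d··> n3
  n2 = d.a.b.0 has moves ··d··> n4
  n3 = 0\{b,c} has moves ∅
  n4 = a.b.0 has moves ··a··> n5
  n5 = b.0 has moves ··b··> n6
  n6 = 0 has moves ∅
Coarsest stable partition (strong bisimilarity classes):
  B0 = {m0}
  B1 = {m1, n1}
  B2 = {m3, m5, n3, n6}
  B3 = {m2}
  B4 = {m4, n5}
  B5 = {n0}
  B6 = {n2}
  B7 = {n4}
m0 ∈ B0, n0 ∈ B5 → different blocks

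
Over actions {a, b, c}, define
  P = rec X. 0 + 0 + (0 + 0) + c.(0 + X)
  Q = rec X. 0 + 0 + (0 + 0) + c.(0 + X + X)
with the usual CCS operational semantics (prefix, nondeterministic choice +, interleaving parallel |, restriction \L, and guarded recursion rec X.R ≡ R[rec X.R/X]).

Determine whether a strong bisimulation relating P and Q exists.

P's transition system — 2 states:
  m0 = rec X. 0 + 0 + (0 + 0) + c.(0 + X) | ··c··> m1
  m1 = 0 + (rec X. 0 + 0 + (0 + 0) + c.(0 + X)) | ··c··> m1
Q's transition system — 2 states:
  n0 = rec X. 0 + 0 + (0 + 0) + c.(0 + X + X) | ··c··> n1
  n1 = 0 + (rec X. 0 + 0 + (0 + 0) + c.(0 + X + X)) + (rec X. 0 + 0 + (0 + 0) + c.(0 + X + X)) | ··c··> n1
Coarsest stable partition (strong bisimilarity classes):
  B0 = {m0, m1, n0, n1}
m0 ∈ B0, n0 ∈ B0 → same block

P ~ Q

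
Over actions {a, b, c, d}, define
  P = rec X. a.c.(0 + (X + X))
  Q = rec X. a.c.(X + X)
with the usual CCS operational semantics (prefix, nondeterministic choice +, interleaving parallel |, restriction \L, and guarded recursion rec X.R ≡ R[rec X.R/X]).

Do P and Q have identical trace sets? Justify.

P's transition system — 3 states:
  p0 = rec X. a.c.(0 + (X + X)) → ··a··> p1
  p1 = c.(0 + ((rec X. a.c.(0 + (X + X))) + (rec X. a.c.(0 + (X + X))))) → ··c··> p2
  p2 = 0 + ((rec X. a.c.(0 + (X + X))) + (rec X. a.c.(0 + (X + X)))) → ··a··> p1
Q's transition system — 3 states:
  q0 = rec X. a.c.(X + X) → ··a··> q1
  q1 = c.((rec X. a.c.(X + X)) + (rec X. a.c.(X + X))) → ··c··> q2
  q2 = (rec X. a.c.(X + X)) + (rec X. a.c.(X + X)) → ··a··> q1
Partition-refinement fixed point:
  B0 = {p0, p2, q0, q2}
  B1 = {p1, q1}
p0 ∈ B0, q0 ∈ B0 → same block
Bisimilar ⇒ trace-equivalent.

traces(P) = traces(Q)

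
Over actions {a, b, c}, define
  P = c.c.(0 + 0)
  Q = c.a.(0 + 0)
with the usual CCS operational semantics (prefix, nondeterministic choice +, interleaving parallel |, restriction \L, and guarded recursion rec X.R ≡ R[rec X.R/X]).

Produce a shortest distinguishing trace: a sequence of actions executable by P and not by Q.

cc

P's transition system — 3 states:
  s0 = c.c.(0 + 0) | —c→ s1
  s1 = c.(0 + 0) | —c→ s2
  s2 = 0 + 0 | ·
Q's transition system — 3 states:
  t0 = c.a.(0 + 0) | —c→ t1
  t1 = a.(0 + 0) | —a→ t2
  t2 = 0 + 0 | ·
Run σ = ⟨cc⟩ on P: start {s0}
  step 1 (c): {s1}
  step 2 (c): {s2}
  ✓ P
Run σ = ⟨cc⟩ on Q: start {t0}
  step 1 (c): {t1}
  step 2 (c): no successor for Q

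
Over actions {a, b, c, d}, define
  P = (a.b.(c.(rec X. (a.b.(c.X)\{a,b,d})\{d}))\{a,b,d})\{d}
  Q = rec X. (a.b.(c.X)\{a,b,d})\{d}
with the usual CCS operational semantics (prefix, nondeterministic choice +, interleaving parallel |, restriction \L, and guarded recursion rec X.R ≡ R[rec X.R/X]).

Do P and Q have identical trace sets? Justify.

traces(P) = traces(Q)

LTS(P): 4 reachable states
  u0 = (a.b.(c.(rec X. (a.b.(c.X)\{a,b,d})\{d}))\{a,b,d})\{d} :: -a-> u1
  u1 = (b.(c.(rec X. (a.b.(c.X)\{a,b,d})\{d}))\{a,b,d})\{d} :: -b-> u2
  u2 = (c.(rec X. (a.b.(c.X)\{a,b,d})\{d}))\{a,b,d}\{d} :: -c-> u3
  u3 = (rec X. (a.b.(c.X)\{a,b,d})\{d})\{a,b,d}\{d} :: stopped
LTS(Q): 4 reachable states
  v0 = rec X. (a.b.(c.X)\{a,b,d})\{d} :: -a-> v1
  v1 = (b.(c.(rec X. (a.b.(c.X)\{a,b,d})\{d}))\{a,b,d})\{d} :: -b-> v2
  v2 = (c.(rec X. (a.b.(c.X)\{a,b,d})\{d}))\{a,b,d}\{d} :: -c-> v3
  v3 = (rec X. (a.b.(c.X)\{a,b,d})\{d})\{a,b,d}\{d} :: stopped
Coarsest stable partition (strong bisimilarity classes):
  B0 = {u0, v0}
  B1 = {u1, v1}
  B2 = {u2, v2}
  B3 = {u3, v3}
u0 ∈ B0, v0 ∈ B0 → same block
Bisimilar ⇒ trace-equivalent.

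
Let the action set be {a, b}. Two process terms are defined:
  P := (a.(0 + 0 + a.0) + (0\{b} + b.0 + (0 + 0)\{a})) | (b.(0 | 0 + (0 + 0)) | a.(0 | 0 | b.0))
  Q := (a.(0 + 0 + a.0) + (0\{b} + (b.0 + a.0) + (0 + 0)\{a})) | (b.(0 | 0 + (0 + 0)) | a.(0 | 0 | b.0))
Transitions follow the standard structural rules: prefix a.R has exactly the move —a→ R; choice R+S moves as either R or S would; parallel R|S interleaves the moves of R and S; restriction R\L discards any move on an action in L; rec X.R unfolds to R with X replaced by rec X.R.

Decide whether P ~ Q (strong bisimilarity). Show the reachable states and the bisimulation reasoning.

P ≁ Q

P's transition system — 18 states:
  s0 = (a.(0 + 0 + a.0) + (0\{b} + b.0 + (0 + 0)\{a})) | (b.(0 | 0 + (0 + 0)) | a.(0 | 0 | b.0)) has moves -a-> s1, -a-> s2, -b-> s3, -b-> s4
  s1 = (0 + 0 + a.0) | (b.(0 | 0 + (0 + 0)) | a.(0 | 0 | b.0)) has moves -a-> s4, -a-> s5, -b-> s6
  s2 = (a.(0 + 0 + a.0) + (0\{b} + b.0 + (0 + 0)\{a})) | (b.(0 | 0 + (0 + 0)) | (0 | 0 | b.0)) has moves -a-> s5, -b-> s7, -b-> s8, -b-> s9
  s3 = (a.(0 + 0 + a.0) + (0\{b} + b.0 + (0 + 0)\{a})) | ((0 | 0 + (0 + 0)) | a.(0 | 0 | b.0)) has moves -a-> s6, -a-> s7, -b-> s10
  s4 = 0 | (b.(0 | 0 + (0 + 0)) | a.(0 | 0 | b.0)) has moves -a-> s9, -b-> s10
  s5 = (0 + 0 + a.0) | (b.(0 | 0 + (0 + 0)) | (0 | 0 | b.0)) has moves -a-> s9, -b-> s11, -b-> s12
  s6 = (0 + 0 + a.0) | ((0 | 0 + (0 + 0)) | a.(0 | 0 | b.0)) has moves -a-> s10, -a-> s11
  s7 = (a.(0 + 0 + a.0) + (0\{b} + b.0 + (0 + 0)\{a})) | ((0 | 0 + (0 + 0)) | (0 | 0 | b.0)) has moves -a-> s11, -b-> s13, -b-> s14
  s8 = (a.(0 + 0 + a.0) + (0\{b} + b.0 + (0 + 0)\{a})) | (b.(0 | 0 + (0 + 0)) | (0 | 0 | 0)) has moves -a-> s12, -b-> s13, -b-> s15
  s9 = 0 | (b.(0 | 0 + (0 + 0)) | (0 | 0 | b.0)) has moves -b-> s14, -b-> s15
  s10 = 0 | ((0 | 0 + (0 + 0)) | a.(0 | 0 | b.0)) has moves -a-> s14
  s11 = (0 + 0 + a.0) | ((0 | 0 + (0 + 0)) | (0 | 0 | b.0)) has moves -a-> s14, -b-> s16
  s12 = (0 + 0 + a.0) | (b.(0 | 0 + (0 + 0)) | (0 | 0 | 0)) has moves -a-> s15, -b-> s16
  s13 = (a.(0 + 0 + a.0) + (0\{b} + b.0 + (0 + 0)\{a})) | ((0 | 0 + (0 + 0)) | (0 | 0 | 0)) has moves -a-> s16, -b-> s17
  s14 = 0 | ((0 | 0 + (0 + 0)) | (0 | 0 | b.0)) has moves -b-> s17
  s15 = 0 | (b.(0 | 0 + (0 + 0)) | (0 | 0 | 0)) has moves -b-> s17
  s16 = (0 + 0 + a.0) | ((0 | 0 + (0 + 0)) | (0 | 0 | 0)) has moves -a-> s17
  s17 = 0 | ((0 | 0 + (0 + 0)) | (0 | 0 | 0)) has moves ·
Q's transition system — 18 states:
  t0 = (a.(0 + 0 + a.0) + (0\{b} + (b.0 + a.0) + (0 + 0)\{a})) | (b.(0 | 0 + (0 + 0)) | a.(0 | 0 | b.0)) has moves -a-> t1, -a-> t2, -a-> t3, -b-> t3, -b-> t4
  t1 = (0 + 0 + a.0) | (b.(0 | 0 + (0 + 0)) | a.(0 | 0 | b.0)) has moves -a-> t3, -a-> t5, -b-> t6
  t2 = (a.(0 + 0 + a.0) + (0\{b} + (b.0 + a.0) + (0 + 0)\{a})) | (b.(0 | 0 + (0 + 0)) | (0 | 0 | b.0)) has moves -a-> t5, -a-> t7, -b-> t7, -b-> t8, -b-> t9
  t3 = 0 | (b.(0 | 0 + (0 + 0)) | a.(0 | 0 | b.0)) has moves -a-> t7, -b-> t10
  t4 = (a.(0 + 0 + a.0) + (0\{b} + (b.0 + a.0) + (0 + 0)\{a})) | ((0 | 0 + (0 + 0)) | a.(0 | 0 | b.0)) has moves -a-> t10, -a-> t6, -a-> t8, -b-> t10
  t5 = (0 + 0 + a.0) | (b.(0 | 0 + (0 + 0)) | (0 | 0 | b.0)) has moves -a-> t7, -b-> t11, -b-> t12
  t6 = (0 + 0 + a.0) | ((0 | 0 + (0 + 0)) | a.(0 | 0 | b.0)) has moves -a-> t10, -a-> t11
  t7 = 0 | (b.(0 | 0 + (0 + 0)) | (0 | 0 | b.0)) has moves -b-> t13, -b-> t14
  t8 = (a.(0 + 0 + a.0) + (0\{b} + (b.0 + a.0) + (0 + 0)\{a})) | ((0 | 0 + (0 + 0)) | (0 | 0 | b.0)) has moves -a-> t11, -a-> t13, -b-> t13, -b-> t15
  t9 = (a.(0 + 0 + a.0) + (0\{b} + (b.0 + a.0) + (0 + 0)\{a})) | (b.(0 | 0 + (0 + 0)) | (0 | 0 | 0)) has moves -a-> t12, -a-> t14, -b-> t14, -b-> t15
  t10 = 0 | ((0 | 0 + (0 + 0)) | a.(0 | 0 | b.0)) has moves -a-> t13
  t11 = (0 + 0 + a.0) | ((0 | 0 + (0 + 0)) | (0 | 0 | b.0)) has moves -a-> t13, -b-> t16
  t12 = (0 + 0 + a.0) | (b.(0 | 0 + (0 + 0)) | (0 | 0 | 0)) has moves -a-> t14, -b-> t16
  t13 = 0 | ((0 | 0 + (0 + 0)) | (0 | 0 | b.0)) has moves -b-> t17
  t14 = 0 | (b.(0 | 0 + (0 + 0)) | (0 | 0 | 0)) has moves -b-> t17
  t15 = (a.(0 + 0 + a.0) + (0\{b} + (b.0 + a.0) + (0 + 0)\{a})) | ((0 | 0 + (0 + 0)) | (0 | 0 | 0)) has moves -a-> t16, -a-> t17, -b-> t17
  t16 = (0 + 0 + a.0) | ((0 | 0 + (0 + 0)) | (0 | 0 | 0)) has moves -a-> t17
  t17 = 0 | ((0 | 0 + (0 + 0)) | (0 | 0 | 0)) has moves ·
Partition-refinement fixed point:
  B0 = {s0}
  B1 = {s1, t1}
  B2 = {s5, t5}
  B3 = {s11, s12, t11, t12}
  B4 = {s14, s15, t13, t14}
  B5 = {s17, t17}
  B6 = {s16, t16}
  B7 = {s9, t7}
  B8 = {s6, t6}
  B9 = {s10, t10}
  B10 = {s4, t3}
  B11 = {s2}
  B12 = {s7, s8}
  B13 = {s13}
  B14 = {s3}
  B15 = {t0}
  B16 = {t4}
  B17 = {t8, t9}
  B18 = {t15}
  B19 = {t2}
s0 ∈ B0, t0 ∈ B15 → different blocks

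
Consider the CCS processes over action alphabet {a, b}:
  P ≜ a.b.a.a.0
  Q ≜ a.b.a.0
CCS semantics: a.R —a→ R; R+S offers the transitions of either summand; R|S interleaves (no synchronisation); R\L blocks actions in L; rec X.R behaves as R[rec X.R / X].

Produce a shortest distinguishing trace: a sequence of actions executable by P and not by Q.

abaa

LTS(P): 5 reachable states
  u0 = a.b.a.a.0 :: ··a··> u1
  u1 = b.a.a.0 :: ··b··> u2
  u2 = a.a.0 :: ··a··> u3
  u3 = a.0 :: ··a··> u4
  u4 = 0 :: ·
LTS(Q): 4 reachable states
  v0 = a.b.a.0 :: ··a··> v1
  v1 = b.a.0 :: ··b··> v2
  v2 = a.0 :: ··a··> v3
  v3 = 0 :: ·
Trace ⟨abaa⟩ through P, begin at {u0}:
  step 1 (a): {u1}
  step 2 (b): {u2}
  step 3 (a): {u3}
  step 4 (a): {u4}
  P completes σ.
Trace ⟨abaa⟩ through Q, begin at {v0}:
  step 1 (a): {v1}
  step 2 (b): {v2}
  step 3 (a): {v3}
  step 4 (a): ∅  — Q cannot continue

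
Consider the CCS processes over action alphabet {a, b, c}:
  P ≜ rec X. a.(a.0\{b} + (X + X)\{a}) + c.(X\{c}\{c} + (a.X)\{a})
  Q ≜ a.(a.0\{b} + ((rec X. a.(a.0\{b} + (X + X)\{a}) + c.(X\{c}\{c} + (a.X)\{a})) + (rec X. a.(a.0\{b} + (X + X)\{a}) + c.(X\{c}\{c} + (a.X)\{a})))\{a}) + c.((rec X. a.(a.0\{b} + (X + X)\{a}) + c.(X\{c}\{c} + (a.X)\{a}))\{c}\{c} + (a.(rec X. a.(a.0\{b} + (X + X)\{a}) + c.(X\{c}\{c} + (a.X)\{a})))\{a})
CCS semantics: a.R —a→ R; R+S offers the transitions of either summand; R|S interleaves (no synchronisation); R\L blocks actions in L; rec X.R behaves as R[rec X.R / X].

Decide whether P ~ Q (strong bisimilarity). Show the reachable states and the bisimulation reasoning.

P ~ Q

Reachable graph of P (7 states):
  m0 = rec X. a.(a.0\{b} + (X + X)\{a}) + c.(X\{c}\{c} + (a.X)\{a}) | =a=> m1, =c=> m2
  m1 = a.0\{b} + ((rec X. a.(a.0\{b} + (X + X)\{a}) + c.(X\{c}\{c} + (a.X)\{a})) + (rec X. a.(a.0\{b} + (X + X)\{a}) + c.(X\{c}\{c} + (a.X)\{a})))\{a} | =a=> m3, =c=> m4
  m2 = (rec X. a.(a.0\{b} + (X + X)\{a}) + c.(X\{c}\{c} + (a.X)\{a}))\{c}\{c} + (a.(rec X. a.(a.0\{b} + (X + X)\{a}) + c.(X\{c}\{c} + (a.X)\{a})))\{a} | =a=> m5
  m3 = 0\{b} | ∅
  m4 = ((rec X. a.(a.0\{b} + (X + X)\{a}) + c.(X\{c}\{c} + (a.X)\{a}))\{c}\{c} + (a.(rec X. a.(a.0\{b} + (X + X)\{a}) + c.(X\{c}\{c} + (a.X)\{a})))\{a})\{a} | ∅
  m5 = (a.0\{b} + ((rec X. a.(a.0\{b} + (X + X)\{a}) + c.(X\{c}\{c} + (a.X)\{a})) + (rec X. a.(a.0\{b} + (X + X)\{a}) + c.(X\{c}\{c} + (a.X)\{a})))\{a})\{c}\{c} | =a=> m6
  m6 = 0\{b}\{c}\{c} | ∅
Reachable graph of Q (7 states):
  n0 = a.(a.0\{b} + ((rec X. a.(a.0\{b} + (X + X)\{a}) + c.(X\{c}\{c} + (a.X)\{a})) + (rec X. a.(a.0\{b} + (X + X)\{a}) + c.(X\{c}\{c} + (a.X)\{a})))\{a}) + c.((rec X. a.(a.0\{b} + (X + X)\{a}) + c.(X\{c}\{c} + (a.X)\{a}))\{c}\{c} + (a.(rec X. a.(a.0\{b} + (X + X)\{a}) + c.(X\{c}\{c} + (a.X)\{a})))\{a}) | =a=> n1, =c=> n2
  n1 = a.0\{b} + ((rec X. a.(a.0\{b} + (X + X)\{a}) + c.(X\{c}\{c} + (a.X)\{a})) + (rec X. a.(a.0\{b} + (X + X)\{a}) + c.(X\{c}\{c} + (a.X)\{a})))\{a} | =a=> n3, =c=> n4
  n2 = (rec X. a.(a.0\{b} + (X + X)\{a}) + c.(X\{c}\{c} + (a.X)\{a}))\{c}\{c} + (a.(rec X. a.(a.0\{b} + (X + X)\{a}) + c.(X\{c}\{c} + (a.X)\{a})))\{a} | =a=> n5
  n3 = 0\{b} | ∅
  n4 = ((rec X. a.(a.0\{b} + (X + X)\{a}) + c.(X\{c}\{c} + (a.X)\{a}))\{c}\{c} + (a.(rec X. a.(a.0\{b} + (X + X)\{a}) + c.(X\{c}\{c} + (a.X)\{a})))\{a})\{a} | ∅
  n5 = (a.0\{b} + ((rec X. a.(a.0\{b} + (X + X)\{a}) + c.(X\{c}\{c} + (a.X)\{a})) + (rec X. a.(a.0\{b} + (X + X)\{a}) + c.(X\{c}\{c} + (a.X)\{a})))\{a})\{c}\{c} | =a=> n6
  n6 = 0\{b}\{c}\{c} | ∅
Bisimilarity quotient blocks:
  B0 = {m0, n0}
  B1 = {m2, n2}
  B2 = {m5, n5}
  B3 = {m3, m4, m6, n3, n4, n6}
  B4 = {m1, n1}
m0 ∈ B0, n0 ∈ B0 → same block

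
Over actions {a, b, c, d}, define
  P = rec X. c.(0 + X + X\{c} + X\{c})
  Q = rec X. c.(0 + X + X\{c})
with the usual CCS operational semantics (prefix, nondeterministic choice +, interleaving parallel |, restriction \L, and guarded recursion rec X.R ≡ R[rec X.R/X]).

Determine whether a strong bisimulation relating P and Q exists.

bisimilar

Reachable graph of P (2 states):
  m0 = rec X. c.(0 + X + X\{c} + X\{c}) :: ··c··> m1
  m1 = 0 + (rec X. c.(0 + X + X\{c} + X\{c})) + (rec X. c.(0 + X + X\{c} + X\{c}))\{c} + (rec X. c.(0 + X + X\{c} + X\{c}))\{c} :: ··c··> m1
Reachable graph of Q (2 states):
  n0 = rec X. c.(0 + X + X\{c}) :: ··c··> n1
  n1 = 0 + (rec X. c.(0 + X + X\{c})) + (rec X. c.(0 + X + X\{c}))\{c} :: ··c··> n1
Coarsest stable partition (strong bisimilarity classes):
  B0 = {m0, m1, n0, n1}
m0 ∈ B0, n0 ∈ B0 → same block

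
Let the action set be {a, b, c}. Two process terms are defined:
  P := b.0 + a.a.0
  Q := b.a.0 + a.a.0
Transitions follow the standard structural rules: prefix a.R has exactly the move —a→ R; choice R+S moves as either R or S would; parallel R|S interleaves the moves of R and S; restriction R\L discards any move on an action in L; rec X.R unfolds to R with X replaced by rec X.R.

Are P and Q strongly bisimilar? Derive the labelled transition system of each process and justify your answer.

not bisimilar

Reachable graph of P (3 states):
  p0 = b.0 + a.a.0 | -a-> p1, -b-> p2
  p1 = a.0 | -a-> p2
  p2 = 0 | ·
Reachable graph of Q (3 states):
  q0 = b.a.0 + a.a.0 | -a-> q1, -b-> q1
  q1 = a.0 | -a-> q2
  q2 = 0 | ·
Bisimilarity quotient blocks:
  B0 = {p0}
  B1 = {p2, q2}
  B2 = {p1, q1}
  B3 = {q0}
p0 ∈ B0, q0 ∈ B3 → different blocks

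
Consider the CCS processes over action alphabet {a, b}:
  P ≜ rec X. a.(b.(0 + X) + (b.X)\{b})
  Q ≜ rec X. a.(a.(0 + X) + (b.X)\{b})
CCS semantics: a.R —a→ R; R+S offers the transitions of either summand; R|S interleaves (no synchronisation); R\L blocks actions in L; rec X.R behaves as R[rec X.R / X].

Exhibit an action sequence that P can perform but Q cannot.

LTS(P): 3 reachable states
  p0 = rec X. a.(b.(0 + X) + (b.X)\{b}) → ··a··> p1
  p1 = b.(0 + (rec X. a.(b.(0 + X) + (b.X)\{b}))) + (b.(rec X. a.(b.(0 + X) + (b.X)\{b})))\{b} → ··b··> p2
  p2 = 0 + (rec X. a.(b.(0 + X) + (b.X)\{b})) → ··a··> p1
LTS(Q): 3 reachable states
  q0 = rec X. a.(a.(0 + X) + (b.X)\{b}) → ··a··> q1
  q1 = a.(0 + (rec X. a.(a.(0 + X) + (b.X)\{b}))) + (b.(rec X. a.(a.(0 + X) + (b.X)\{b})))\{b} → ··a··> q2
  q2 = 0 + (rec X. a.(a.(0 + X) + (b.X)\{b})) → ··a··> q1
Run σ = ⟨ab⟩ on P: start {p0}
  step 1 (a): {p1}
  step 2 (b): {p2}
  ✓ P
Run σ = ⟨ab⟩ on Q: start {q0}
  step 1 (a): {q1}
  step 2 (b): ∅  — Q cannot continue

ab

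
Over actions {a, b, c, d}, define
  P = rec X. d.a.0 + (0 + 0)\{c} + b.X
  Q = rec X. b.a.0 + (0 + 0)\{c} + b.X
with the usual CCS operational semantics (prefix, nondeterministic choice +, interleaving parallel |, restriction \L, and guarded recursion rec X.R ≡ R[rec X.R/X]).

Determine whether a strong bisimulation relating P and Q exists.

Reachable graph of P (3 states):
  u0 = rec X. d.a.0 + (0 + 0)\{c} + b.X → =b=> u0, =d=> u1
  u1 = a.0 → =a=> u2
  u2 = 0 → stopped
Reachable graph of Q (3 states):
  v0 = rec X. b.a.0 + (0 + 0)\{c} + b.X → =b=> v0, =b=> v1
  v1 = a.0 → =a=> v2
  v2 = 0 → stopped
Partition-refinement fixed point:
  B0 = {u0}
  B1 = {u1, v1}
  B2 = {u2, v2}
  B3 = {v0}
u0 ∈ B0, v0 ∈ B3 → different blocks

NO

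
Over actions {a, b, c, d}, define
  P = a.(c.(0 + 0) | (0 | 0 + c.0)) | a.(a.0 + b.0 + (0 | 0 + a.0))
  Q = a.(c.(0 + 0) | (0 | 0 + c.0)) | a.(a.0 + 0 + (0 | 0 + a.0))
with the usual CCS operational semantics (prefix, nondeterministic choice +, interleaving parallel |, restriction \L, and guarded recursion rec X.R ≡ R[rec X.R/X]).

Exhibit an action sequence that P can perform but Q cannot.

Reachable graph of P (15 states):
  m0 = a.(c.(0 + 0) | (0 | 0 + c.0)) | a.(a.0 + b.0 + (0 | 0 + a.0)) has moves =a=> m1, =a=> m2
  m1 = a.(c.(0 + 0) | (0 | 0 + c.0)) | (a.0 + b.0 + (0 | 0 + a.0)) has moves =a=> m3, =a=> m4, =b=> m3
  m2 = c.(0 + 0) | (0 | 0 + c.0) | a.(a.0 + b.0 + (0 | 0 + a.0)) has moves =a=> m4, =c=> m5, =c=> m6
  m3 = a.(c.(0 + 0) | (0 | 0 + c.0)) | 0 has moves =a=> m7
  m4 = c.(0 + 0) | (0 | 0 + c.0) | (a.0 + b.0 + (0 | 0 + a.0)) has moves =a=> m7, =b=> m7, =c=> m8, =c=> m9
  m5 = (0 + 0) | (0 | 0 + c.0) | a.(a.0 + b.0 + (0 | 0 + a.0)) has moves =a=> m8, =c=> m10
  m6 = c.(0 + 0) | 0 | a.(a.0 + b.0 + (0 | 0 + a.0)) has moves =a=> m9, =c=> m10
  m7 = c.(0 + 0) | (0 | 0 + c.0) | 0 has moves =c=> m11, =c=> m12
  m8 = (0 + 0) | (0 | 0 + c.0) | (a.0 + b.0 + (0 | 0 + a.0)) has moves =a=> m11, =b=> m11, =c=> m13
  m9 = c.(0 + 0) | 0 | (a.0 + b.0 + (0 | 0 + a.0)) has moves =a=> m12, =b=> m12, =c=> m13
  m10 = (0 + 0) | 0 | a.(a.0 + b.0 + (0 | 0 + a.0)) has moves =a=> m13
  m11 = (0 + 0) | (0 | 0 + c.0) | 0 has moves =c=> m14
  m12 = c.(0 + 0) | 0 | 0 has moves =c=> m14
  m13 = (0 + 0) | 0 | (a.0 + b.0 + (0 | 0 + a.0)) has moves =a=> m14, =b=> m14
  m14 = (0 + 0) | 0 | 0 has moves (no moves)
Reachable graph of Q (15 states):
  n0 = a.(c.(0 + 0) | (0 | 0 + c.0)) | a.(a.0 + 0 + (0 | 0 + a.0)) has moves =a=> n1, =a=> n2
  n1 = a.(c.(0 + 0) | (0 | 0 + c.0)) | (a.0 + 0 + (0 | 0 + a.0)) has moves =a=> n3, =a=> n4
  n2 = c.(0 + 0) | (0 | 0 + c.0) | a.(a.0 + 0 + (0 | 0 + a.0)) has moves =a=> n4, =c=> n5, =c=> n6
  n3 = a.(c.(0 + 0) | (0 | 0 + c.0)) | 0 has moves =a=> n7
  n4 = c.(0 + 0) | (0 | 0 + c.0) | (a.0 + 0 + (0 | 0 + a.0)) has moves =a=> n7, =c=> n8, =c=> n9
  n5 = (0 + 0) | (0 | 0 + c.0) | a.(a.0 + 0 + (0 | 0 + a.0)) has moves =a=> n8, =c=> n10
  n6 = c.(0 + 0) | 0 | a.(a.0 + 0 + (0 | 0 + a.0)) has moves =a=> n9, =c=> n10
  n7 = c.(0 + 0) | (0 | 0 + c.0) | 0 has moves =c=> n11, =c=> n12
  n8 = (0 + 0) | (0 | 0 + c.0) | (a.0 + 0 + (0 | 0 + a.0)) has moves =a=> n11, =c=> n13
  n9 = c.(0 + 0) | 0 | (a.0 + 0 + (0 | 0 + a.0)) has moves =a=> n12, =c=> n13
  n10 = (0 + 0) | 0 | a.(a.0 + 0 + (0 | 0 + a.0)) has moves =a=> n13
  n11 = (0 + 0) | (0 | 0 + c.0) | 0 has moves =c=> n14
  n12 = c.(0 + 0) | 0 | 0 has moves =c=> n14
  n13 = (0 + 0) | 0 | (a.0 + 0 + (0 | 0 + a.0)) has moves =a=> n14
  n14 = (0 + 0) | 0 | 0 has moves (no moves)
Executing ab from P (initial set {m0}):
  after a @ step 1: {m1, m2}
  after b @ step 2: {m3}
  — P admits the full trace.
Executing ab from Q (initial set {n0}):
  after a @ step 1: {n1, n2}
  after b @ step 2: no successor for Q

ab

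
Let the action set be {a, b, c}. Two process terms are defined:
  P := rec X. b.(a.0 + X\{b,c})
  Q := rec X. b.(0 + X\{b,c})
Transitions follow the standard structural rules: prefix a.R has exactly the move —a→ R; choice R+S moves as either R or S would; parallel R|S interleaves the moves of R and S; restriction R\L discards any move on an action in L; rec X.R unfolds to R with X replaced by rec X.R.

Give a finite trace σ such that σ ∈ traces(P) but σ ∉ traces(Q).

P's transition system — 3 states:
  m0 = rec X. b.(a.0 + X\{b,c}) | =b=> m1
  m1 = a.0 + (rec X. b.(a.0 + X\{b,c}))\{b,c} | =a=> m2
  m2 = 0 | ·
Q's transition system — 2 states:
  n0 = rec X. b.(0 + X\{b,c}) | =b=> n1
  n1 = 0 + (rec X. b.(0 + X\{b,c}))\{b,c} | ·
Run σ = ⟨ba⟩ on P: start {m0}
  after b @ step 1: {m1}
  after a @ step 2: {m2}
  P completes σ.
Run σ = ⟨ba⟩ on Q: start {n0}
  after b @ step 1: {n1}
  after a @ step 2: ∅ (Q stuck)

ba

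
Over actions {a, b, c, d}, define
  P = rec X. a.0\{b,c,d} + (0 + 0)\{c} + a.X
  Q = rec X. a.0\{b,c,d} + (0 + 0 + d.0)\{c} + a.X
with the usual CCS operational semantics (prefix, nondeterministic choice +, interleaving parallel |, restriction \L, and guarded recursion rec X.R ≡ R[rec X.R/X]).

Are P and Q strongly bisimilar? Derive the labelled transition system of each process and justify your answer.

not bisimilar

Reachable graph of P (2 states):
  u0 = rec X. a.0\{b,c,d} + (0 + 0)\{c} + a.X → -a-> u0, -a-> u1
  u1 = 0\{b,c,d} → (no moves)
Reachable graph of Q (3 states):
  v0 = rec X. a.0\{b,c,d} + (0 + 0 + d.0)\{c} + a.X → -a-> v0, -a-> v1, -d-> v2
  v1 = 0\{b,c,d} → (no moves)
  v2 = 0\{c} → (no moves)
Coarsest stable partition (strong bisimilarity classes):
  B0 = {u0}
  B1 = {u1, v1, v2}
  B2 = {v0}
u0 ∈ B0, v0 ∈ B2 → different blocks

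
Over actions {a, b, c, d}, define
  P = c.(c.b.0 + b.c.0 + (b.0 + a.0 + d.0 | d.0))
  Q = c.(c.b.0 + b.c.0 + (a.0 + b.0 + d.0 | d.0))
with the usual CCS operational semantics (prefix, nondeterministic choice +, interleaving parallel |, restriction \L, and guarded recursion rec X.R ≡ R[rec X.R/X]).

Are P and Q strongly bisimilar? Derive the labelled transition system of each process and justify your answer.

LTS(P): 8 reachable states
  s0 = c.(c.b.0 + b.c.0 + (b.0 + a.0 + d.0 | d.0)) :: —c→ s1
  s1 = c.b.0 + b.c.0 + (b.0 + a.0 + d.0 | d.0) :: —a→ s2, —b→ s2, —b→ s3, —c→ s4, —d→ s5, —d→ s6
  s2 = 0 :: (no moves)
  s3 = c.0 :: —c→ s2
  s4 = b.0 :: —b→ s2
  s5 = 0 | d.0 :: —d→ s7
  s6 = d.0 | 0 :: —d→ s7
  s7 = 0 | 0 :: (no moves)
LTS(Q): 8 reachable states
  t0 = c.(c.b.0 + b.c.0 + (a.0 + b.0 + d.0 | d.0)) :: —c→ t1
  t1 = c.b.0 + b.c.0 + (a.0 + b.0 + d.0 | d.0) :: —a→ t2, —b→ t2, —b→ t3, —c→ t4, —d→ t5, —d→ t6
  t2 = 0 :: (no moves)
  t3 = c.0 :: —c→ t2
  t4 = b.0 :: —b→ t2
  t5 = 0 | d.0 :: —d→ t7
  t6 = d.0 | 0 :: —d→ t7
  t7 = 0 | 0 :: (no moves)
Partition-refinement fixed point:
  B0 = {s0, t0}
  B1 = {s1, t1}
  B2 = {s2, s7, t2, t7}
  B3 = {s3, t3}
  B4 = {s5, s6, t5, t6}
  B5 = {s4, t4}
s0 ∈ B0, t0 ∈ B0 → same block

YES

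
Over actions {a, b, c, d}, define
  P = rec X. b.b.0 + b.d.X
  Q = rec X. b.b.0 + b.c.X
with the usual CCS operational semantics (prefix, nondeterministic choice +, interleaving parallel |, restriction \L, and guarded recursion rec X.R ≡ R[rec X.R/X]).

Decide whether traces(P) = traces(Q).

NO — witness ⟨bd⟩

P's transition system — 4 states:
  u0 = rec X. b.b.0 + b.d.X has moves --b--▸ u1, --b--▸ u2
  u1 = b.0 has moves --b--▸ u3
  u2 = d.(rec X. b.b.0 + b.d.X) has moves --d--▸ u0
  u3 = 0 has moves stopped
Q's transition system — 4 states:
  v0 = rec X. b.b.0 + b.c.X has moves --b--▸ v1, --b--▸ v2
  v1 = b.0 has moves --b--▸ v3
  v2 = c.(rec X. b.b.0 + b.c.X) has moves --c--▸ v0
  v3 = 0 has moves stopped
Trace ⟨bd⟩ through P, begin at {u0}:
  [1] b ⇒ {u1, u2}
  [2] d ⇒ {u0}
  ✓ P
Trace ⟨bd⟩ through Q, begin at {v0}:
  [1] b ⇒ {v1, v2}
  [2] d ⇒ ∅ (Q stuck)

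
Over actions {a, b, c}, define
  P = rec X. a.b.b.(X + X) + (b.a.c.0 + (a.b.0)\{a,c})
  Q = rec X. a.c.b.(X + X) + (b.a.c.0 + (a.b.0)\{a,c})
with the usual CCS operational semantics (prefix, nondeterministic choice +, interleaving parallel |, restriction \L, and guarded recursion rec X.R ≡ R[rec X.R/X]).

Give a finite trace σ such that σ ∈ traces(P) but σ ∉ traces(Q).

P's transition system — 7 states:
  p0 = rec X. a.b.b.(X + X) + (b.a.c.0 + (a.b.0)\{a,c}) ⊢ ··a··> p1, ··b··> p2
  p1 = b.b.((rec X. a.b.b.(X + X) + (b.a.c.0 + (a.b.0)\{a,c})) + (rec X. a.b.b.(X + X) + (b.a.c.0 + (a.b.0)\{a,c}))) ⊢ ··b··> p3
  p2 = a.c.0 ⊢ ··a··> p4
  p3 = b.((rec X. a.b.b.(X + X) + (b.a.c.0 + (a.b.0)\{a,c})) + (rec X. a.b.b.(X + X) + (b.a.c.0 + (a.b.0)\{a,c}))) ⊢ ··b··> p5
  p4 = c.0 ⊢ ··c··> p6
  p5 = (rec X. a.b.b.(X + X) + (b.a.c.0 + (a.b.0)\{a,c})) + (rec X. a.b.b.(X + X) + (b.a.c.0 + (a.b.0)\{a,c})) ⊢ ··a··> p1, ··b··> p2
  p6 = 0 ⊢ stopped
Q's transition system — 7 states:
  q0 = rec X. a.c.b.(X + X) + (b.a.c.0 + (a.b.0)\{a,c}) ⊢ ··a··> q1, ··b··> q2
  q1 = c.b.((rec X. a.c.b.(X + X) + (b.a.c.0 + (a.b.0)\{a,c})) + (rec X. a.c.b.(X + X) + (b.a.c.0 + (a.b.0)\{a,c}))) ⊢ ··c··> q3
  q2 = a.c.0 ⊢ ··a··> q4
  q3 = b.((rec X. a.c.b.(X + X) + (b.a.c.0 + (a.b.0)\{a,c})) + (rec X. a.c.b.(X + X) + (b.a.c.0 + (a.b.0)\{a,c}))) ⊢ ··b··> q5
  q4 = c.0 ⊢ ··c··> q6
  q5 = (rec X. a.c.b.(X + X) + (b.a.c.0 + (a.b.0)\{a,c})) + (rec X. a.c.b.(X + X) + (b.a.c.0 + (a.b.0)\{a,c})) ⊢ ··a··> q1, ··b··> q2
  q6 = 0 ⊢ stopped
Executing ab from P (initial set {p0}):
  [1] a ⇒ {p1}
  [2] b ⇒ {p3}
  ✓ P
Executing ab from Q (initial set {q0}):
  [1] a ⇒ {q1}
  [2] b ⇒ ∅  — Q cannot continue

ab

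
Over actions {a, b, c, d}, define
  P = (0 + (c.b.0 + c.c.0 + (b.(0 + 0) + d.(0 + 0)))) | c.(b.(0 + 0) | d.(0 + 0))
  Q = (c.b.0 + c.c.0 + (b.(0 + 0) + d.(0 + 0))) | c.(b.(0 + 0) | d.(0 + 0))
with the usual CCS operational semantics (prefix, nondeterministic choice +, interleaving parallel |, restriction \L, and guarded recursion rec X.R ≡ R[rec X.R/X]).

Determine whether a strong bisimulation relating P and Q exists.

P's transition system — 25 states:
  u0 = (0 + (c.b.0 + c.c.0 + (b.(0 + 0) + d.(0 + 0)))) | c.(b.(0 + 0) | d.(0 + 0)) :: --b--▸ u1, --c--▸ u2, --c--▸ u3, --c--▸ u4, --d--▸ u1
  u1 = (0 + 0) | c.(b.(0 + 0) | d.(0 + 0)) :: --c--▸ u5
  u2 = (0 + (c.b.0 + c.c.0 + (b.(0 + 0) + d.(0 + 0)))) | (b.(0 + 0) | d.(0 + 0)) :: --b--▸ u5, --b--▸ u6, --c--▸ u7, --c--▸ u8, --d--▸ u5, --d--▸ u9
  u3 = b.0 | c.(b.(0 + 0) | d.(0 + 0)) :: --b--▸ u10, --c--▸ u7
  u4 = c.0 | c.(b.(0 + 0) | d.(0 + 0)) :: --c--▸ u10, --c--▸ u8
  u5 = (0 + 0) | (b.(0 + 0) | d.(0 + 0)) :: --b--▸ u11, --d--▸ u12
  u6 = (0 + (c.b.0 + c.c.0 + (b.(0 + 0) + d.(0 + 0)))) | ((0 + 0) | d.(0 + 0)) :: --b--▸ u11, --c--▸ u13, --c--▸ u14, --d--▸ u11, --d--▸ u15
  u7 = b.0 | (b.(0 + 0) | d.(0 + 0)) :: --b--▸ u13, --b--▸ u16, --d--▸ u17
  u8 = c.0 | (b.(0 + 0) | d.(0 + 0)) :: --b--▸ u14, --c--▸ u16, --d--▸ u18
  u9 = (0 + (c.b.0 + c.c.0 + (b.(0 + 0) + d.(0 + 0)))) | (b.(0 + 0) | (0 + 0)) :: --b--▸ u12, --b--▸ u15, --c--▸ u17, --c--▸ u18, --d--▸ u12
  u10 = 0 | c.(b.(0 + 0) | d.(0 + 0)) :: --c--▸ u16
  u11 = (0 + 0) | ((0 + 0) | d.(0 + 0)) :: --d--▸ u19
  u12 = (0 + 0) | (b.(0 + 0) | (0 + 0)) :: --b--▸ u19
  u13 = b.0 | ((0 + 0) | d.(0 + 0)) :: --b--▸ u20, --d--▸ u21
  u14 = c.0 | ((0 + 0) | d.(0 + 0)) :: --c--▸ u20, --d--▸ u22
  u15 = (0 + (c.b.0 + c.c.0 + (b.(0 + 0) + d.(0 + 0)))) | ((0 + 0) | (0 + 0)) :: --b--▸ u19, --c--▸ u21, --c--▸ u22, --d--▸ u19
  u16 = 0 | (b.(0 + 0) | d.(0 + 0)) :: --b--▸ u20, --d--▸ u23
  u17 = b.0 | (b.(0 + 0) | (0 + 0)) :: --b--▸ u21, --b--▸ u23
  u18 = c.0 | (b.(0 + 0) | (0 + 0)) :: --b--▸ u22, --c--▸ u23
  u19 = (0 + 0) | ((0 + 0) | (0 + 0)) :: stopped
  u20 = 0 | ((0 + 0) | d.(0 + 0)) :: --d--▸ u24
  u21 = b.0 | ((0 + 0) | (0 + 0)) :: --b--▸ u24
  u22 = c.0 | ((0 + 0) | (0 + 0)) :: --c--▸ u24
  u23 = 0 | (b.(0 + 0) | (0 + 0)) :: --b--▸ u24
  u24 = 0 | ((0 + 0) | (0 + 0)) :: stopped
Q's transition system — 25 states:
  v0 = (c.b.0 + c.c.0 + (b.(0 + 0) + d.(0 + 0))) | c.(b.(0 + 0) | d.(0 + 0)) :: --b--▸ v1, --c--▸ v2, --c--▸ v3, --c--▸ v4, --d--▸ v1
  v1 = (0 + 0) | c.(b.(0 + 0) | d.(0 + 0)) :: --c--▸ v5
  v2 = (c.b.0 + c.c.0 + (b.(0 + 0) + d.(0 + 0))) | (b.(0 + 0) | d.(0 + 0)) :: --b--▸ v5, --b--▸ v6, --c--▸ v7, --c--▸ v8, --d--▸ v5, --d--▸ v9
  v3 = b.0 | c.(b.(0 + 0) | d.(0 + 0)) :: --b--▸ v10, --c--▸ v7
  v4 = c.0 | c.(b.(0 + 0) | d.(0 + 0)) :: --c--▸ v10, --c--▸ v8
  v5 = (0 + 0) | (b.(0 + 0) | d.(0 + 0)) :: --b--▸ v11, --d--▸ v12
  v6 = (c.b.0 + c.c.0 + (b.(0 + 0) + d.(0 + 0))) | ((0 + 0) | d.(0 + 0)) :: --b--▸ v11, --c--▸ v13, --c--▸ v14, --d--▸ v11, --d--▸ v15
  v7 = b.0 | (b.(0 + 0) | d.(0 + 0)) :: --b--▸ v13, --b--▸ v16, --d--▸ v17
  v8 = c.0 | (b.(0 + 0) | d.(0 + 0)) :: --b--▸ v14, --c--▸ v16, --d--▸ v18
  v9 = (c.b.0 + c.c.0 + (b.(0 + 0) + d.(0 + 0))) | (b.(0 + 0) | (0 + 0)) :: --b--▸ v12, --b--▸ v15, --c--▸ v17, --c--▸ v18, --d--▸ v12
  v10 = 0 | c.(b.(0 + 0) | d.(0 + 0)) :: --c--▸ v16
  v11 = (0 + 0) | ((0 + 0) | d.(0 + 0)) :: --d--▸ v19
  v12 = (0 + 0) | (b.(0 + 0) | (0 + 0)) :: --b--▸ v19
  v13 = b.0 | ((0 + 0) | d.(0 + 0)) :: --b--▸ v20, --d--▸ v21
  v14 = c.0 | ((0 + 0) | d.(0 + 0)) :: --c--▸ v20, --d--▸ v22
  v15 = (c.b.0 + c.c.0 + (b.(0 + 0) + d.(0 + 0))) | ((0 + 0) | (0 + 0)) :: --b--▸ v19, --c--▸ v21, --c--▸ v22, --d--▸ v19
  v16 = 0 | (b.(0 + 0) | d.(0 + 0)) :: --b--▸ v20, --d--▸ v23
  v17 = b.0 | (b.(0 + 0) | (0 + 0)) :: --b--▸ v21, --b--▸ v23
  v18 = c.0 | (b.(0 + 0) | (0 + 0)) :: --b--▸ v22, --c--▸ v23
  v19 = (0 + 0) | ((0 + 0) | (0 + 0)) :: stopped
  v20 = 0 | ((0 + 0) | d.(0 + 0)) :: --d--▸ v24
  v21 = b.0 | ((0 + 0) | (0 + 0)) :: --b--▸ v24
  v22 = c.0 | ((0 + 0) | (0 + 0)) :: --c--▸ v24
  v23 = 0 | (b.(0 + 0) | (0 + 0)) :: --b--▸ v24
  v24 = 0 | ((0 + 0) | (0 + 0)) :: stopped
Bisimilarity quotient blocks:
  B0 = {u0, v0}
  B1 = {u1, u10, v1, v10}
  B2 = {u13, u16, u5, v13, v16, v5}
  B3 = {u12, u21, u23, v12, v21, v23}
  B4 = {u19, u24, v19, v24}
  B5 = {u11, u20, v11, v20}
  B6 = {u2, v2}
  B7 = {u9, v9}
  B8 = {u18, v18}
  B9 = {u22, v22}
  B10 = {u17, v17}
  B11 = {u15, v15}
  B12 = {u6, v6}
  B13 = {u14, v14}
  B14 = {u8, v8}
  B15 = {u7, v7}
  B16 = {u4, v4}
  B17 = {u3, v3}
u0 ∈ B0, v0 ∈ B0 → same block

bisimilar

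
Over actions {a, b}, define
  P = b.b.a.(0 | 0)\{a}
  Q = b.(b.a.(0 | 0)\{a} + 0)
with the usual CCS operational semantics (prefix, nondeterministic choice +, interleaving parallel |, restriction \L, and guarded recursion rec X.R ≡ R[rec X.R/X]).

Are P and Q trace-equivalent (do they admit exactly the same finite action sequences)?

YES

P's transition system — 4 states:
  m0 = b.b.a.(0 | 0)\{a} ⊢ ··b··> m1
  m1 = b.a.(0 | 0)\{a} ⊢ ··b··> m2
  m2 = a.(0 | 0)\{a} ⊢ ··a··> m3
  m3 = (0 | 0)\{a} ⊢ ·
Q's transition system — 4 states:
  n0 = b.(b.a.(0 | 0)\{a} + 0) ⊢ ··b··> n1
  n1 = b.a.(0 | 0)\{a} + 0 ⊢ ··b··> n2
  n2 = a.(0 | 0)\{a} ⊢ ··a··> n3
  n3 = (0 | 0)\{a} ⊢ ·
Partition-refinement fixed point:
  B0 = {m0, n0}
  B1 = {m1, n1}
  B2 = {m2, n2}
  B3 = {m3, n3}
m0 ∈ B0, n0 ∈ B0 → same block
Bisimilar ⇒ trace-equivalent.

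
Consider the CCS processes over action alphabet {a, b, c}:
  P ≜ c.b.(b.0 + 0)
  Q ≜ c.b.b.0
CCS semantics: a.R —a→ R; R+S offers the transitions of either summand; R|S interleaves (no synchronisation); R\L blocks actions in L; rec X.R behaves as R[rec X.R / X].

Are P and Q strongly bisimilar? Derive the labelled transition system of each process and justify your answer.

P ~ Q

P's transition system — 4 states:
  p0 = c.b.(b.0 + 0) :: -c-> p1
  p1 = b.(b.0 + 0) :: -b-> p2
  p2 = b.0 + 0 :: -b-> p3
  p3 = 0 :: ∅
Q's transition system — 4 states:
  q0 = c.b.b.0 :: -c-> q1
  q1 = b.b.0 :: -b-> q2
  q2 = b.0 :: -b-> q3
  q3 = 0 :: ∅
Coarsest stable partition (strong bisimilarity classes):
  B0 = {p0, q0}
  B1 = {p1, q1}
  B2 = {p2, q2}
  B3 = {p3, q3}
p0 ∈ B0, q0 ∈ B0 → same block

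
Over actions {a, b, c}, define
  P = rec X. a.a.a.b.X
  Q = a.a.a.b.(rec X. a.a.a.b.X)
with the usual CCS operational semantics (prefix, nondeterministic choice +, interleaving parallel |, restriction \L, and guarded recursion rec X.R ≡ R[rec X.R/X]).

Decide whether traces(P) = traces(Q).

P's transition system — 4 states:
  p0 = rec X. a.a.a.b.X → -a-> p1
  p1 = a.a.b.(rec X. a.a.a.b.X) → -a-> p2
  p2 = a.b.(rec X. a.a.a.b.X) → -a-> p3
  p3 = b.(rec X. a.a.a.b.X) → -b-> p0
Q's transition system — 5 states:
  q0 = a.a.a.b.(rec X. a.a.a.b.X) → -a-> q1
  q1 = a.a.b.(rec X. a.a.a.b.X) → -a-> q2
  q2 = a.b.(rec X. a.a.a.b.X) → -a-> q3
  q3 = b.(rec X. a.a.a.b.X) → -b-> q4
  q4 = rec X. a.a.a.b.X → -a-> q1
Bisimilarity quotient blocks:
  B0 = {p0, q0, q4}
  B1 = {p1, q1}
  B2 = {p2, q2}
  B3 = {p3, q3}
p0 ∈ B0, q0 ∈ B0 → same block
Bisimilar ⇒ trace-equivalent.

traces(P) = traces(Q)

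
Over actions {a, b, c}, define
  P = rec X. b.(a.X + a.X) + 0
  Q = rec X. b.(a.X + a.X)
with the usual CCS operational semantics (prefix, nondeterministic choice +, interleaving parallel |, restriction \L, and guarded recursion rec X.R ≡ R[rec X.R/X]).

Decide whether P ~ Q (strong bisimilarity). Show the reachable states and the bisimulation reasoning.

P's transition system — 2 states:
  u0 = rec X. b.(a.X + a.X) + 0 has moves --b--▸ u1
  u1 = a.(rec X. b.(a.X + a.X) + 0) + a.(rec X. b.(a.X + a.X) + 0) has moves --a--▸ u0
Q's transition system — 2 states:
  v0 = rec X. b.(a.X + a.X) has moves --b--▸ v1
  v1 = a.(rec X. b.(a.X + a.X)) + a.(rec X. b.(a.X + a.X)) has moves --a--▸ v0
Partition-refinement fixed point:
  B0 = {u0, v0}
  B1 = {u1, v1}
u0 ∈ B0, v0 ∈ B0 → same block

YES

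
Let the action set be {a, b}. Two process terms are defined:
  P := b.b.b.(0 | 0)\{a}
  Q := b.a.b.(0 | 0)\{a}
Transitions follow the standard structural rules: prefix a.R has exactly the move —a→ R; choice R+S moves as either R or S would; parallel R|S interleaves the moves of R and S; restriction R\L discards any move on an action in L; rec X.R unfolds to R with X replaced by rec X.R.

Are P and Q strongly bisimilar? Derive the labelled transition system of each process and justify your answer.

NO

Reachable graph of P (4 states):
  m0 = b.b.b.(0 | 0)\{a} | -b-> m1
  m1 = b.b.(0 | 0)\{a} | -b-> m2
  m2 = b.(0 | 0)\{a} | -b-> m3
  m3 = (0 | 0)\{a} | (no moves)
Reachable graph of Q (4 states):
  n0 = b.a.b.(0 | 0)\{a} | -b-> n1
  n1 = a.b.(0 | 0)\{a} | -a-> n2
  n2 = b.(0 | 0)\{a} | -b-> n3
  n3 = (0 | 0)\{a} | (no moves)
Partition-refinement fixed point:
  B0 = {m0}
  B1 = {m1}
  B2 = {m2, n2}
  B3 = {m3, n3}
  B4 = {n0}
  B5 = {n1}
m0 ∈ B0, n0 ∈ B4 → different blocks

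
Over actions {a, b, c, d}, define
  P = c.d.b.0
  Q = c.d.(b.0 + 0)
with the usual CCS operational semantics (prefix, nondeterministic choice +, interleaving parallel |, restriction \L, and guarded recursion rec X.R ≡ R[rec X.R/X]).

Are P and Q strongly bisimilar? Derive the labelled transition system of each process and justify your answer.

bisimilar

P's transition system — 4 states:
  s0 = c.d.b.0 | -c-> s1
  s1 = d.b.0 | -d-> s2
  s2 = b.0 | -b-> s3
  s3 = 0 | ·
Q's transition system — 4 states:
  t0 = c.d.(b.0 + 0) | -c-> t1
  t1 = d.(b.0 + 0) | -d-> t2
  t2 = b.0 + 0 | -b-> t3
  t3 = 0 | ·
Bisimilarity quotient blocks:
  B0 = {s0, t0}
  B1 = {s1, t1}
  B2 = {s2, t2}
  B3 = {s3, t3}
s0 ∈ B0, t0 ∈ B0 → same block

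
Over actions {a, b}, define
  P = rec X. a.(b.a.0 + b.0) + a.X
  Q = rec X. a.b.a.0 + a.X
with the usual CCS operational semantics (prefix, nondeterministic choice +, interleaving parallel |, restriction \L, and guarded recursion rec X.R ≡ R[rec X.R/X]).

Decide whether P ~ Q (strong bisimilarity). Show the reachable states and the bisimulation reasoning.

not bisimilar

P's transition system — 4 states:
  p0 = rec X. a.(b.a.0 + b.0) + a.X | ··a··> p0, ··a··> p1
  p1 = b.a.0 + b.0 | ··b··> p2, ··b··> p3
  p2 = 0 | ·
  p3 = a.0 | ··a··> p2
Q's transition system — 4 states:
  q0 = rec X. a.b.a.0 + a.X | ··a··> q0, ··a··> q1
  q1 = b.a.0 | ··b··> q2
  q2 = a.0 | ··a··> q3
  q3 = 0 | ·
Bisimilarity quotient blocks:
  B0 = {p0}
  B1 = {p1}
  B2 = {p3, q2}
  B3 = {p2, q3}
  B4 = {q0}
  B5 = {q1}
p0 ∈ B0, q0 ∈ B4 → different blocks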